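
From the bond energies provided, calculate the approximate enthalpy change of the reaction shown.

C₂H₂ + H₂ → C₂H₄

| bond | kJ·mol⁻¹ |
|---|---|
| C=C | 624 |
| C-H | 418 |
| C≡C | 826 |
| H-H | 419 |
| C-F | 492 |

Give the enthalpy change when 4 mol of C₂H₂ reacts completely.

Bonds broken (reactants):
  C≡C: 1 × 826 = 826
  C-H: 2 × 418 = 836
  H-H: 1 × 419 = 419
  Σ(broken) = 2081 kJ
Bonds formed (products):
  C-H: 4 × 418 = 1672
  C=C: 1 × 624 = 624
  Σ(formed) = 2296 kJ
ΔH = Σ(broken) − Σ(formed) = 2081 − 2296 = −215 kJ
For 4× the reaction as written: 4 × (−215) = −860 kJ

ΔH = −860 kJ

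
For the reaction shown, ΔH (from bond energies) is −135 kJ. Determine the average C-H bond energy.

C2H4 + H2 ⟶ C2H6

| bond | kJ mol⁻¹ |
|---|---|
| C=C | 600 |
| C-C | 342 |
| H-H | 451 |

Let D be the C-H bond energy.
Σ(broken) = 4×D + 1×600 + 1×451 = 1051 + 4D
Σ(formed) = 1×342 + 6×D = 342 + 6D
ΔH = Σ(broken) − Σ(formed) = (1051 + 4D) − (342 + 6D) = +709 − 2D
Setting this equal to −135 kJ gives 2D = 844, so D = 422 kJ/mol.

D(C-H) ≈ 422 kJ/mol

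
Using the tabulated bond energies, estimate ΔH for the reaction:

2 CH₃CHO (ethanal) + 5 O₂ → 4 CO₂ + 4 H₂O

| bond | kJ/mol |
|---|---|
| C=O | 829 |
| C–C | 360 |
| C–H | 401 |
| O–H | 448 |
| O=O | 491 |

ΔH ≈ −2175 kJ

Bonds broken (reactants):
  C–C: 2 × 360 = 720
  C–H: 8 × 401 = 3208
  C=O: 2 × 829 = 1658
  O=O: 5 × 491 = 2455
  Σ(broken) = 8041 kJ
Bonds formed (products):
  C=O: 8 × 829 = 6632
  O–H: 8 × 448 = 3584
  Σ(formed) = 10216 kJ
ΔH = Σ(broken) − Σ(formed) = 8041 − 10216 = −2175 kJ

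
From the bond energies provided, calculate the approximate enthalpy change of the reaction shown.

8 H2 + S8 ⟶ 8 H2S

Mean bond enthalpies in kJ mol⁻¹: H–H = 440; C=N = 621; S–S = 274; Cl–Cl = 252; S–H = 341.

ΔH ≈ +256 kJ

Bonds broken (reactants):
  H–H: 8 × 440 = 3520
  S–S: 8 × 274 = 2192
  Σ(broken) = 5712 kJ
Bonds formed (products):
  S–H: 16 × 341 = 5456
  Σ(formed) = 5456 kJ
ΔH = Σ(broken) − Σ(formed) = 5712 − 5456 = +256 kJ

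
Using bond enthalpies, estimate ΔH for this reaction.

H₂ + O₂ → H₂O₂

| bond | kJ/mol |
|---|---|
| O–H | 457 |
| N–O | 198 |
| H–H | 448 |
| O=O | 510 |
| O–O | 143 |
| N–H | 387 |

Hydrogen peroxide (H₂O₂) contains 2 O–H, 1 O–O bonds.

Bonds broken (reactants):
  H–H: 1 × 448 = 448
  O=O: 1 × 510 = 510
  Σ(broken) = 958 kJ
Bonds formed (products):
  O–H: 2 × 457 = 914
  O–O: 1 × 143 = 143
  Σ(formed) = 1057 kJ
ΔH = Σ(broken) − Σ(formed) = 958 − 1057 = −99 kJ

ΔH ≈ −99 kJ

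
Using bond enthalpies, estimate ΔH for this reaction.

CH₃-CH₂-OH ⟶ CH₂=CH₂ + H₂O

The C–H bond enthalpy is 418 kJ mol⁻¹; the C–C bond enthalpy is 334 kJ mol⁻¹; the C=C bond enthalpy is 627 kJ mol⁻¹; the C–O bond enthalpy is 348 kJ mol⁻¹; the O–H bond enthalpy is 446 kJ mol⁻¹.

ΔH ≈ +27 kJ

Bonds broken (reactants):
  C–C: 1 × 334 = 334
  C–H: 5 × 418 = 2090
  C–O: 1 × 348 = 348
  O–H: 1 × 446 = 446
  Σ(broken) = 3218 kJ
Bonds formed (products):
  C–H: 4 × 418 = 1672
  C=C: 1 × 627 = 627
  O–H: 2 × 446 = 892
  Σ(formed) = 3191 kJ
ΔH = Σ(broken) − Σ(formed) = 3218 − 3191 = +27 kJ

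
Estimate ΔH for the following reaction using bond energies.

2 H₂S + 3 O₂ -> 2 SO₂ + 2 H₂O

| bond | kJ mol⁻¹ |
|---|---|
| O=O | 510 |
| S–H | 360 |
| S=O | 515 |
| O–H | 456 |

ΔH ≈ −914 kJ

Bonds broken (reactants):
  O=O: 3 × 510 = 1530
  S–H: 4 × 360 = 1440
  Σ(broken) = 2970 kJ
Bonds formed (products):
  O–H: 4 × 456 = 1824
  S=O: 4 × 515 = 2060
  Σ(formed) = 3884 kJ
ΔH = Σ(broken) − Σ(formed) = 2970 − 3884 = −914 kJ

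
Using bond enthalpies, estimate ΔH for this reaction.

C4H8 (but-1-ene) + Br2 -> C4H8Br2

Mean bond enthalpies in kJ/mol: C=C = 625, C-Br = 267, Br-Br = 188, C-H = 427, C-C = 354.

ΔH ≈ −75 kJ

Bonds broken (reactants):
  Br-Br: 1 × 188 = 188
  C-C: 2 × 354 = 708
  C-H: 8 × 427 = 3416
  C=C: 1 × 625 = 625
  Σ(broken) = 4937 kJ
Bonds formed (products):
  C-Br: 2 × 267 = 534
  C-C: 3 × 354 = 1062
  C-H: 8 × 427 = 3416
  Σ(formed) = 5012 kJ
ΔH = Σ(broken) − Σ(formed) = 4937 − 5012 = −75 kJ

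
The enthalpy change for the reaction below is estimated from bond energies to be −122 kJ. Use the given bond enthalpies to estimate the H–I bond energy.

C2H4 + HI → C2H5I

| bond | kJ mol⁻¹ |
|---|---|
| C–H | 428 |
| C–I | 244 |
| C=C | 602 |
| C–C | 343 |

Let D be the H–I bond energy.
Σ(broken) = 4×428 + 1×602 + 1×D = 2314 + D
Σ(formed) = 1×343 + 5×428 + 1×244 = 2727
ΔH = Σ(broken) − Σ(formed) = (2314 + D) − (2727) = −413 + D
Setting this equal to −122 kJ gives D = 291 kJ/mol.

D(H–I) ≈ 291 kJ/mol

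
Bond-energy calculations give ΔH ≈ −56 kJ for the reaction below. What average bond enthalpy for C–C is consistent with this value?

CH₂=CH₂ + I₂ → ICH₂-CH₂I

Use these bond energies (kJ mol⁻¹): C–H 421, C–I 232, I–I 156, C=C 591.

Let D be the C–C bond energy.
Σ(broken) = 4×421 + 1×591 + 1×156 = 2431
Σ(formed) = 1×D + 4×421 + 2×232 = 2148 + D
ΔH = Σ(broken) − Σ(formed) = (2431) − (2148 + D) = +283 − D
Setting this equal to −56 kJ gives D = 339 kJ/mol.

D(C–C) ≈ 339 kJ/mol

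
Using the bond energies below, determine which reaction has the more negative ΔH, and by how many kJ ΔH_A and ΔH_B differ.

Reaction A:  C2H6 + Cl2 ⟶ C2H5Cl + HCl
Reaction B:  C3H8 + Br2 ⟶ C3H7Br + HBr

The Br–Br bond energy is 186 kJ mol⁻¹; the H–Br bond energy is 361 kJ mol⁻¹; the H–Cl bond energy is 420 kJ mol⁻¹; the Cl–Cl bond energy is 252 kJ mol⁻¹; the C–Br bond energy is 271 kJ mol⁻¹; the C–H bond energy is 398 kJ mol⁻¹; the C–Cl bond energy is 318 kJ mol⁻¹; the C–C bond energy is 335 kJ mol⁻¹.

Reaction A:
  Bonds broken (reactants):
    C–C: 1 × 335 = 335
    C–H: 6 × 398 = 2388
    Cl–Cl: 1 × 252 = 252
    Σ(broken) = 2975 kJ
  Bonds formed (products):
    C–C: 1 × 335 = 335
    C–Cl: 1 × 318 = 318
    C–H: 5 × 398 = 1990
    H–Cl: 1 × 420 = 420
    Σ(formed) = 3063 kJ
  ΔH_A = 2975 − 3063 = −88 kJ
Reaction B:
  Bonds broken (reactants):
    Br–Br: 1 × 186 = 186
    C–C: 2 × 335 = 670
    C–H: 8 × 398 = 3184
    Σ(broken) = 4040 kJ
  Bonds formed (products):
    C–Br: 1 × 271 = 271
    C–C: 2 × 335 = 670
    C–H: 7 × 398 = 2786
    H–Br: 1 × 361 = 361
    Σ(formed) = 4088 kJ
  ΔH_B = 4040 − 4088 = −48 kJ
ΔH_A − ΔH_B = −40 kJ, so reaction A has the more negative ΔH; |ΔH_A − ΔH_B| = 40 kJ.

Reaction A, by 40 kJ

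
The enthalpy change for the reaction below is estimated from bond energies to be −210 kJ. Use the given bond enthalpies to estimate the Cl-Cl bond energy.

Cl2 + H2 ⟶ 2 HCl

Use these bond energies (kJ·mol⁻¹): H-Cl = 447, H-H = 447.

Let D be the Cl-Cl bond energy.
Σ(broken) = 1×D + 1×447 = 447 + D
Σ(formed) = 2×447 = 894
ΔH = Σ(broken) − Σ(formed) = (447 + D) − (894) = −447 + D
Setting this equal to −210 kJ gives D = 237 kJ/mol.

D(Cl-Cl) ≈ 237 kJ/mol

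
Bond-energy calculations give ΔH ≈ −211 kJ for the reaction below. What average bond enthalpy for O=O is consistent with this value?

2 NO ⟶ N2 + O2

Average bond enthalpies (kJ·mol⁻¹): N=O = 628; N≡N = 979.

D(O=O) ≈ 488 kJ/mol

Let D be the O=O bond energy.
Σ(broken) = 2×628 = 1256
Σ(formed) = 1×979 + 1×D = 979 + D
ΔH = Σ(broken) − Σ(formed) = (1256) − (979 + D) = +277 − D
Setting this equal to −211 kJ gives D = 488 kJ/mol.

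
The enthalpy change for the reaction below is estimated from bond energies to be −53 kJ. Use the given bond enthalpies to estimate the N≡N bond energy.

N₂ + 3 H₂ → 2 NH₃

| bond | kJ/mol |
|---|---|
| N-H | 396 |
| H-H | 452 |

Let D be the N≡N bond energy.
Σ(broken) = 3×452 + 1×D = 1356 + D
Σ(formed) = 6×396 = 2376
ΔH = Σ(broken) − Σ(formed) = (1356 + D) − (2376) = −1020 + D
Setting this equal to −53 kJ gives D = 967 kJ/mol.

D(N≡N) ≈ 967 kJ/mol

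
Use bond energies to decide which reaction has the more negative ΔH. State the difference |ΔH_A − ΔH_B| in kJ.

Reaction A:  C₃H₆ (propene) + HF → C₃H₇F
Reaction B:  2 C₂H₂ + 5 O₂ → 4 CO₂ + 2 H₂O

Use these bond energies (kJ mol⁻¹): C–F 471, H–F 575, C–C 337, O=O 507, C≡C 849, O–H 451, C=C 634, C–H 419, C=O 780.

Reaction A:
  Bonds broken (reactants):
    C–C: 1 × 337 = 337
    C–H: 6 × 419 = 2514
    C=C: 1 × 634 = 634
    H–F: 1 × 575 = 575
    Σ(broken) = 4060 kJ
  Bonds formed (products):
    C–C: 2 × 337 = 674
    C–F: 1 × 471 = 471
    C–H: 7 × 419 = 2933
    Σ(formed) = 4078 kJ
  ΔH_A = 4060 − 4078 = −18 kJ
Reaction B:
  Bonds broken (reactants):
    C≡C: 2 × 849 = 1698
    C–H: 4 × 419 = 1676
    O=O: 5 × 507 = 2535
    Σ(broken) = 5909 kJ
  Bonds formed (products):
    C=O: 8 × 780 = 6240
    O–H: 4 × 451 = 1804
    Σ(formed) = 8044 kJ
  ΔH_B = 5909 − 8044 = −2135 kJ
ΔH_A − ΔH_B = +2117 kJ, so reaction B has the more negative ΔH; |ΔH_A − ΔH_B| = 2117 kJ.

Reaction B, by 2117 kJ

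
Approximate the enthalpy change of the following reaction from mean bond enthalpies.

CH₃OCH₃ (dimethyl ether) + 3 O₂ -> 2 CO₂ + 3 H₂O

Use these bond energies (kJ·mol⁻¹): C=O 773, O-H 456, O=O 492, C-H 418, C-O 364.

Bonds broken (reactants):
  C-H: 6 × 418 = 2508
  C-O: 2 × 364 = 728
  O=O: 3 × 492 = 1476
  Σ(broken) = 4712 kJ
Bonds formed (products):
  C=O: 4 × 773 = 3092
  O-H: 6 × 456 = 2736
  Σ(formed) = 5828 kJ
ΔH = Σ(broken) − Σ(formed) = 4712 − 5828 = −1116 kJ

ΔH ≈ −1116 kJ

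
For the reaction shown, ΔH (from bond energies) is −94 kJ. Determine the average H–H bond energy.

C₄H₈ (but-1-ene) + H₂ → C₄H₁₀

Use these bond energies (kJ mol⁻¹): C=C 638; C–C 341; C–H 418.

D(H–H) ≈ 445 kJ/mol

Let D be the H–H bond energy.
Σ(broken) = 2×341 + 8×418 + 1×638 + 1×D = 4664 + D
Σ(formed) = 3×341 + 10×418 = 5203
ΔH = Σ(broken) − Σ(formed) = (4664 + D) − (5203) = −539 + D
Setting this equal to −94 kJ gives D = 445 kJ/mol.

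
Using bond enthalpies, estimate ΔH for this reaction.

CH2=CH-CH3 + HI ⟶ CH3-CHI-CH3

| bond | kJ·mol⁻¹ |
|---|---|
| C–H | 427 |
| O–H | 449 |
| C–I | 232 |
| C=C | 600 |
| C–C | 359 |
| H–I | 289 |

ΔH ≈ −129 kJ

Bonds broken (reactants):
  C–C: 1 × 359 = 359
  C–H: 6 × 427 = 2562
  C=C: 1 × 600 = 600
  H–I: 1 × 289 = 289
  Σ(broken) = 3810 kJ
Bonds formed (products):
  C–C: 2 × 359 = 718
  C–H: 7 × 427 = 2989
  C–I: 1 × 232 = 232
  Σ(formed) = 3939 kJ
ΔH = Σ(broken) − Σ(formed) = 3810 − 3939 = −129 kJ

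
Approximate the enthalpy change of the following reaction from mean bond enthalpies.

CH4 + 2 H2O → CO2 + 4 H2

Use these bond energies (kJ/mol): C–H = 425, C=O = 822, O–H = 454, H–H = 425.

Bonds broken (reactants):
  C–H: 4 × 425 = 1700
  O–H: 4 × 454 = 1816
  Σ(broken) = 3516 kJ
Bonds formed (products):
  C=O: 2 × 822 = 1644
  H–H: 4 × 425 = 1700
  Σ(formed) = 3344 kJ
ΔH = Σ(broken) − Σ(formed) = 3516 − 3344 = +172 kJ

ΔH ≈ +172 kJ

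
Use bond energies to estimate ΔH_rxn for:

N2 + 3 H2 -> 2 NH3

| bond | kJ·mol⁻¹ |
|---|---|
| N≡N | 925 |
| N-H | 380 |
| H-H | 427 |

ΔH ≈ −74 kJ

Bonds broken (reactants):
  H-H: 3 × 427 = 1281
  N≡N: 1 × 925 = 925
  Σ(broken) = 2206 kJ
Bonds formed (products):
  N-H: 6 × 380 = 2280
  Σ(formed) = 2280 kJ
ΔH = Σ(broken) − Σ(formed) = 2206 − 2280 = −74 kJ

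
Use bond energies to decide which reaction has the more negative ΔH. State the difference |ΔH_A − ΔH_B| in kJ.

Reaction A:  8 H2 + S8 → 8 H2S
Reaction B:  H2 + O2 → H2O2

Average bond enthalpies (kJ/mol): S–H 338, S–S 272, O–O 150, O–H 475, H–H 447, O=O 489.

Reaction B, by 508 kJ

Reaction A:
  Bonds broken (reactants):
    H–H: 8 × 447 = 3576
    S–S: 8 × 272 = 2176
    Σ(broken) = 5752 kJ
  Bonds formed (products):
    S–H: 16 × 338 = 5408
    Σ(formed) = 5408 kJ
  ΔH_A = 5752 − 5408 = +344 kJ
Reaction B:
  Bonds broken (reactants):
    H–H: 1 × 447 = 447
    O=O: 1 × 489 = 489
    Σ(broken) = 936 kJ
  Bonds formed (products):
    O–H: 2 × 475 = 950
    O–O: 1 × 150 = 150
    Σ(formed) = 1100 kJ
  ΔH_B = 936 − 1100 = −164 kJ
ΔH_A − ΔH_B = +508 kJ, so reaction B has the more negative ΔH; |ΔH_A − ΔH_B| = 508 kJ.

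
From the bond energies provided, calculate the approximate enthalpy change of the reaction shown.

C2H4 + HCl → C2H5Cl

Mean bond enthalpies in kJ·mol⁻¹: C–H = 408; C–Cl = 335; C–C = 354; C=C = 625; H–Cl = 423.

ΔH ≈ −49 kJ

Bonds broken (reactants):
  C–H: 4 × 408 = 1632
  C=C: 1 × 625 = 625
  H–Cl: 1 × 423 = 423
  Σ(broken) = 2680 kJ
Bonds formed (products):
  C–C: 1 × 354 = 354
  C–Cl: 1 × 335 = 335
  C–H: 5 × 408 = 2040
  Σ(formed) = 2729 kJ
ΔH = Σ(broken) − Σ(formed) = 2680 − 2729 = −49 kJ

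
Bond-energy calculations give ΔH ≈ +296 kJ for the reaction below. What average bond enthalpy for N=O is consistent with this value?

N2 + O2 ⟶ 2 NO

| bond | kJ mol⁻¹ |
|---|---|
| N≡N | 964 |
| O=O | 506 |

Let D be the N=O bond energy.
Σ(broken) = 1×964 + 1×506 = 1470
Σ(formed) = 2×D = 2D
ΔH = Σ(broken) − Σ(formed) = (1470) − (2D) = +1470 − 2D
Setting this equal to +296 kJ gives 2D = 1174, so D = 587 kJ/mol.

D(N=O) ≈ 587 kJ/mol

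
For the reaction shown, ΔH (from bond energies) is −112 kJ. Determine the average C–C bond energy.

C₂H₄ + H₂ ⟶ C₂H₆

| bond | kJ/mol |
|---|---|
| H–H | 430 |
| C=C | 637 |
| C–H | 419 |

Let D be the C–C bond energy.
Σ(broken) = 4×419 + 1×637 + 1×430 = 2743
Σ(formed) = 1×D + 6×419 = 2514 + D
ΔH = Σ(broken) − Σ(formed) = (2743) − (2514 + D) = +229 − D
Setting this equal to −112 kJ gives D = 341 kJ/mol.

D(C–C) ≈ 341 kJ/mol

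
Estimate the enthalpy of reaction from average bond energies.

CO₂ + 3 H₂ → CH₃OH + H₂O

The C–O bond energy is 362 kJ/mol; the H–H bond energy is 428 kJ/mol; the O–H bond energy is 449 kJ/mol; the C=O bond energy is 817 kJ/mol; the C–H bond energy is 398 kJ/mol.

ΔH ≈ +15 kJ

Bonds broken (reactants):
  C=O: 2 × 817 = 1634
  H–H: 3 × 428 = 1284
  Σ(broken) = 2918 kJ
Bonds formed (products):
  C–H: 3 × 398 = 1194
  C–O: 1 × 362 = 362
  O–H: 3 × 449 = 1347
  Σ(formed) = 2903 kJ
ΔH = Σ(broken) − Σ(formed) = 2918 − 2903 = +15 kJ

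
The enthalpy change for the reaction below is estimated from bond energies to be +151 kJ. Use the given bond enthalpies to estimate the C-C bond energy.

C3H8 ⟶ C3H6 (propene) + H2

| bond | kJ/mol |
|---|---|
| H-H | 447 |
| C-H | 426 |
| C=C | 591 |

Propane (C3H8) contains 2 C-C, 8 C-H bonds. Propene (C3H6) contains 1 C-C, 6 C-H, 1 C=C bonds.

Let D be the C-C bond energy.
Σ(broken) = 2×D + 8×426 = 3408 + 2D
Σ(formed) = 1×D + 6×426 + 1×591 + 1×447 = 3594 + D
ΔH = Σ(broken) − Σ(formed) = (3408 + 2D) − (3594 + D) = −186 + D
Setting this equal to +151 kJ gives D = 337 kJ/mol.

D(C-C) ≈ 337 kJ/mol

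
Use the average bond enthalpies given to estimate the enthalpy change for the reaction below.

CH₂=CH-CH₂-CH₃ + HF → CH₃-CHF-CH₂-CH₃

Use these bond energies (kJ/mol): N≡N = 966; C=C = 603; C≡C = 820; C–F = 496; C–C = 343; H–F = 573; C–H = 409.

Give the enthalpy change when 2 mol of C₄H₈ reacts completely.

Bonds broken (reactants):
  C–C: 2 × 343 = 686
  C–H: 8 × 409 = 3272
  C=C: 1 × 603 = 603
  H–F: 1 × 573 = 573
  Σ(broken) = 5134 kJ
Bonds formed (products):
  C–C: 3 × 343 = 1029
  C–F: 1 × 496 = 496
  C–H: 9 × 409 = 3681
  Σ(formed) = 5206 kJ
ΔH = Σ(broken) − Σ(formed) = 5134 − 5206 = −72 kJ
For 2× the reaction as written: 2 × (−72) = −144 kJ

ΔH = −144 kJ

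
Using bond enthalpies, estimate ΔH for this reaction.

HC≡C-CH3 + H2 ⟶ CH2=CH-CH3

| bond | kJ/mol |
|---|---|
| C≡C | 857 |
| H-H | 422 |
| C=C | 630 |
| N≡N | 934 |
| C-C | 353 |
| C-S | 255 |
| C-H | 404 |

Bonds broken (reactants):
  C≡C: 1 × 857 = 857
  C-C: 1 × 353 = 353
  C-H: 4 × 404 = 1616
  H-H: 1 × 422 = 422
  Σ(broken) = 3248 kJ
Bonds formed (products):
  C-C: 1 × 353 = 353
  C-H: 6 × 404 = 2424
  C=C: 1 × 630 = 630
  Σ(formed) = 3407 kJ
ΔH = Σ(broken) − Σ(formed) = 3248 − 3407 = −159 kJ

ΔH ≈ −159 kJ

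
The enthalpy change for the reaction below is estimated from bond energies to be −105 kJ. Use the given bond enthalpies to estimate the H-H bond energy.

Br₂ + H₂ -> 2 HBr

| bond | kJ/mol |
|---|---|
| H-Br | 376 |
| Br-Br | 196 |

D(H-H) ≈ 451 kJ/mol

Let D be the H-H bond energy.
Σ(broken) = 1×196 + 1×D = 196 + D
Σ(formed) = 2×376 = 752
ΔH = Σ(broken) − Σ(formed) = (196 + D) − (752) = −556 + D
Setting this equal to −105 kJ gives D = 451 kJ/mol.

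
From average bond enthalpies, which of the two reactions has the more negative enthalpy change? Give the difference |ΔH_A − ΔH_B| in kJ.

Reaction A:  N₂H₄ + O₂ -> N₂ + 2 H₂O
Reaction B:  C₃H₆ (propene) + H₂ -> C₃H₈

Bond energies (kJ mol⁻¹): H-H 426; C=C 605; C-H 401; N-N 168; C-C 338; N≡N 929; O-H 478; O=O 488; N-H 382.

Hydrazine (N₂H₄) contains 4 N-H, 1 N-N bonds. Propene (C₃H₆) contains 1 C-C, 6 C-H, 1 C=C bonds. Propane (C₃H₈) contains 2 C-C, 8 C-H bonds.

Reaction A, by 548 kJ

Reaction A:
  Bonds broken (reactants):
    N-H: 4 × 382 = 1528
    N-N: 1 × 168 = 168
    O=O: 1 × 488 = 488
    Σ(broken) = 2184 kJ
  Bonds formed (products):
    N≡N: 1 × 929 = 929
    O-H: 4 × 478 = 1912
    Σ(formed) = 2841 kJ
  ΔH_A = 2184 − 2841 = −657 kJ
Reaction B:
  Bonds broken (reactants):
    C-C: 1 × 338 = 338
    C-H: 6 × 401 = 2406
    C=C: 1 × 605 = 605
    H-H: 1 × 426 = 426
    Σ(broken) = 3775 kJ
  Bonds formed (products):
    C-C: 2 × 338 = 676
    C-H: 8 × 401 = 3208
    Σ(formed) = 3884 kJ
  ΔH_B = 3775 − 3884 = −109 kJ
ΔH_A − ΔH_B = −548 kJ, so reaction A has the more negative ΔH; |ΔH_A − ΔH_B| = 548 kJ.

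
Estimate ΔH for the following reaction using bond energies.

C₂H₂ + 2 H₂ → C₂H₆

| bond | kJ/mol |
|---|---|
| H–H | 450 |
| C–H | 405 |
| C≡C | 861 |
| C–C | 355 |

Bonds broken (reactants):
  C≡C: 1 × 861 = 861
  C–H: 2 × 405 = 810
  H–H: 2 × 450 = 900
  Σ(broken) = 2571 kJ
Bonds formed (products):
  C–C: 1 × 355 = 355
  C–H: 6 × 405 = 2430
  Σ(formed) = 2785 kJ
ΔH = Σ(broken) − Σ(formed) = 2571 − 2785 = −214 kJ

ΔH ≈ −214 kJ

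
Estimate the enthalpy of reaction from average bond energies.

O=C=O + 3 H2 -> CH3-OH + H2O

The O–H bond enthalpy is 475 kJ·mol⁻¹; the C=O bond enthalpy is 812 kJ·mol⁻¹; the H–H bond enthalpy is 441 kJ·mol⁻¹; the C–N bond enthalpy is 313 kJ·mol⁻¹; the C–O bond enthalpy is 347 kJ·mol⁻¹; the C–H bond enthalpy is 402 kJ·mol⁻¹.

ΔH ≈ −31 kJ

Bonds broken (reactants):
  C=O: 2 × 812 = 1624
  H–H: 3 × 441 = 1323
  Σ(broken) = 2947 kJ
Bonds formed (products):
  C–H: 3 × 402 = 1206
  C–O: 1 × 347 = 347
  O–H: 3 × 475 = 1425
  Σ(formed) = 2978 kJ
ΔH = Σ(broken) − Σ(formed) = 2947 − 2978 = −31 kJ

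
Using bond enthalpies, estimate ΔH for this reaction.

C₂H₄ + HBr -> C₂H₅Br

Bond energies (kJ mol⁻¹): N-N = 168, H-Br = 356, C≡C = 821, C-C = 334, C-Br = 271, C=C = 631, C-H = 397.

Bonds broken (reactants):
  C-H: 4 × 397 = 1588
  C=C: 1 × 631 = 631
  H-Br: 1 × 356 = 356
  Σ(broken) = 2575 kJ
Bonds formed (products):
  C-Br: 1 × 271 = 271
  C-C: 1 × 334 = 334
  C-H: 5 × 397 = 1985
  Σ(formed) = 2590 kJ
ΔH = Σ(broken) − Σ(formed) = 2575 − 2590 = −15 kJ

ΔH ≈ −15 kJ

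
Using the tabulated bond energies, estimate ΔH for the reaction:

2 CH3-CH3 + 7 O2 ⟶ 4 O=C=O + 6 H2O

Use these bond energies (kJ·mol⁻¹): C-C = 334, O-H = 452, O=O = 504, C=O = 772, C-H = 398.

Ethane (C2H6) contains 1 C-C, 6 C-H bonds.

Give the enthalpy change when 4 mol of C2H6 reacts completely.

Bonds broken (reactants):
  C-C: 2 × 334 = 668
  C-H: 12 × 398 = 4776
  O=O: 7 × 504 = 3528
  Σ(broken) = 8972 kJ
Bonds formed (products):
  C=O: 8 × 772 = 6176
  O-H: 12 × 452 = 5424
  Σ(formed) = 11600 kJ
ΔH = Σ(broken) − Σ(formed) = 8972 − 11600 = −2628 kJ
For 2× the reaction as written: 2 × (−2628) = −5256 kJ

ΔH = −5256 kJ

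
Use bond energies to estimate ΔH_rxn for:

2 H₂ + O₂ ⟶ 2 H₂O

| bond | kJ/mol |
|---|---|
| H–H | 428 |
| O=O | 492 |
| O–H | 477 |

Bonds broken (reactants):
  H–H: 2 × 428 = 856
  O=O: 1 × 492 = 492
  Σ(broken) = 1348 kJ
Bonds formed (products):
  O–H: 4 × 477 = 1908
  Σ(formed) = 1908 kJ
ΔH = Σ(broken) − Σ(formed) = 1348 − 1908 = −560 kJ

ΔH ≈ −560 kJ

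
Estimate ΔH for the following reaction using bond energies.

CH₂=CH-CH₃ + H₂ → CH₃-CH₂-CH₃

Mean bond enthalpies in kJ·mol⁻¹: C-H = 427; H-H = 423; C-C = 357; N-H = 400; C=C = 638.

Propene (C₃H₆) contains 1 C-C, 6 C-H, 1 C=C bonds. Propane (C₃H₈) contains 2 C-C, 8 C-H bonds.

Bonds broken (reactants):
  C-C: 1 × 357 = 357
  C-H: 6 × 427 = 2562
  C=C: 1 × 638 = 638
  H-H: 1 × 423 = 423
  Σ(broken) = 3980 kJ
Bonds formed (products):
  C-C: 2 × 357 = 714
  C-H: 8 × 427 = 3416
  Σ(formed) = 4130 kJ
ΔH = Σ(broken) − Σ(formed) = 3980 − 4130 = −150 kJ

ΔH ≈ −150 kJ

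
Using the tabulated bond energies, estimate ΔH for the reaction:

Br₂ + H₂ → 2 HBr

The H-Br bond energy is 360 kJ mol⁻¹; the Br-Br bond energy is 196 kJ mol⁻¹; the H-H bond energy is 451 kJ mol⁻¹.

ΔH ≈ −73 kJ

Bonds broken (reactants):
  Br-Br: 1 × 196 = 196
  H-H: 1 × 451 = 451
  Σ(broken) = 647 kJ
Bonds formed (products):
  H-Br: 2 × 360 = 720
  Σ(formed) = 720 kJ
ΔH = Σ(broken) − Σ(formed) = 647 − 720 = −73 kJ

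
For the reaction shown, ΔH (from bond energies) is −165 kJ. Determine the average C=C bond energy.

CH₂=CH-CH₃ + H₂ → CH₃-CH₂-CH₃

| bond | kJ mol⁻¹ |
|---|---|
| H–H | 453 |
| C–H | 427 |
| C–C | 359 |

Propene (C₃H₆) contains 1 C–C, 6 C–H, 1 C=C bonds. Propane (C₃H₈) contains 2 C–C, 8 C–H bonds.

Let D be the C=C bond energy.
Σ(broken) = 1×359 + 6×427 + 1×D + 1×453 = 3374 + D
Σ(formed) = 2×359 + 8×427 = 4134
ΔH = Σ(broken) − Σ(formed) = (3374 + D) − (4134) = −760 + D
Setting this equal to −165 kJ gives D = 595 kJ/mol.

D(C=C) ≈ 595 kJ/mol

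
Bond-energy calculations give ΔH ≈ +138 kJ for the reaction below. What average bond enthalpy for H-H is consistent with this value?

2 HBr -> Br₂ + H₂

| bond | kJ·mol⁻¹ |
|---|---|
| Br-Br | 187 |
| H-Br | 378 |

D(H-H) ≈ 431 kJ/mol

Let D be the H-H bond energy.
Σ(broken) = 2×378 = 756
Σ(formed) = 1×187 + 1×D = 187 + D
ΔH = Σ(broken) − Σ(formed) = (756) − (187 + D) = +569 − D
Setting this equal to +138 kJ gives D = 431 kJ/mol.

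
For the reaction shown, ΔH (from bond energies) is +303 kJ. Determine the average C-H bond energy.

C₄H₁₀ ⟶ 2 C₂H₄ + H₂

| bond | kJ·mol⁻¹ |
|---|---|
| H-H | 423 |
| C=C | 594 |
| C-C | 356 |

Let D be the C-H bond energy.
Σ(broken) = 3×356 + 10×D = 1068 + 10D
Σ(formed) = 8×D + 2×594 + 1×423 = 1611 + 8D
ΔH = Σ(broken) − Σ(formed) = (1068 + 10D) − (1611 + 8D) = −543 + 2D
Setting this equal to +303 kJ gives 2D = 846, so D = 423 kJ/mol.

D(C-H) ≈ 423 kJ/mol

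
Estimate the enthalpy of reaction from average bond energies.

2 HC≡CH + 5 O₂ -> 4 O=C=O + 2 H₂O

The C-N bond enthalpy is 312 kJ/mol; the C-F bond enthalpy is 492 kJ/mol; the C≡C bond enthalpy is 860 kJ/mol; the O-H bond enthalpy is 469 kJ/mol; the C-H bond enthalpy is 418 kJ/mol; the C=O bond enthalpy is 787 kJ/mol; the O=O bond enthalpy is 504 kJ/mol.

Bonds broken (reactants):
  C≡C: 2 × 860 = 1720
  C-H: 4 × 418 = 1672
  O=O: 5 × 504 = 2520
  Σ(broken) = 5912 kJ
Bonds formed (products):
  C=O: 8 × 787 = 6296
  O-H: 4 × 469 = 1876
  Σ(formed) = 8172 kJ
ΔH = Σ(broken) − Σ(formed) = 5912 − 8172 = −2260 kJ

ΔH ≈ −2260 kJ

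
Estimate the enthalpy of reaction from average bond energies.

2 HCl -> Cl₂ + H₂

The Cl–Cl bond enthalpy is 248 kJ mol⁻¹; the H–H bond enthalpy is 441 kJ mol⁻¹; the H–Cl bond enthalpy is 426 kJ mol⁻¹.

ΔH ≈ +163 kJ

Bonds broken (reactants):
  H–Cl: 2 × 426 = 852
  Σ(broken) = 852 kJ
Bonds formed (products):
  Cl–Cl: 1 × 248 = 248
  H–H: 1 × 441 = 441
  Σ(formed) = 689 kJ
ΔH = Σ(broken) − Σ(formed) = 852 − 689 = +163 kJ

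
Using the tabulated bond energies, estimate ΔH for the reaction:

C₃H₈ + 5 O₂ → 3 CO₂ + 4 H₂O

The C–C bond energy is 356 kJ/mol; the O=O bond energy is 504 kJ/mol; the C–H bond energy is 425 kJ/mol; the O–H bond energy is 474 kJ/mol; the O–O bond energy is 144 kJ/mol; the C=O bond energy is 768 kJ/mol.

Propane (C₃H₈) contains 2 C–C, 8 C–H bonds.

Bonds broken (reactants):
  C–C: 2 × 356 = 712
  C–H: 8 × 425 = 3400
  O=O: 5 × 504 = 2520
  Σ(broken) = 6632 kJ
Bonds formed (products):
  C=O: 6 × 768 = 4608
  O–H: 8 × 474 = 3792
  Σ(formed) = 8400 kJ
ΔH = Σ(broken) − Σ(formed) = 6632 − 8400 = −1768 kJ

ΔH ≈ −1768 kJ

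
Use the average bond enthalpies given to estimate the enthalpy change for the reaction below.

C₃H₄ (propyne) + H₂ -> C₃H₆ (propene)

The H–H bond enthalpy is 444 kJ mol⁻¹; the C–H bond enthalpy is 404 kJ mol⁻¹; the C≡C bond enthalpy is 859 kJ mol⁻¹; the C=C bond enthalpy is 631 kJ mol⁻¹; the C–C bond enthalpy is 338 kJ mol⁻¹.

Bonds broken (reactants):
  C≡C: 1 × 859 = 859
  C–C: 1 × 338 = 338
  C–H: 4 × 404 = 1616
  H–H: 1 × 444 = 444
  Σ(broken) = 3257 kJ
Bonds formed (products):
  C–C: 1 × 338 = 338
  C–H: 6 × 404 = 2424
  C=C: 1 × 631 = 631
  Σ(formed) = 3393 kJ
ΔH = Σ(broken) − Σ(formed) = 3257 − 3393 = −136 kJ

ΔH ≈ −136 kJ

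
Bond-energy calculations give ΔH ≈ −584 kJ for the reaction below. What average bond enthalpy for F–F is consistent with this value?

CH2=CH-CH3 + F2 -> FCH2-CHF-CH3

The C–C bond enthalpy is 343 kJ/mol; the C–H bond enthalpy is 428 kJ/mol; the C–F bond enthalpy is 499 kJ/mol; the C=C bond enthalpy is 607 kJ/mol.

Let D be the F–F bond energy.
Σ(broken) = 1×343 + 6×428 + 1×607 + 1×D = 3518 + D
Σ(formed) = 2×343 + 2×499 + 6×428 = 4252
ΔH = Σ(broken) − Σ(formed) = (3518 + D) − (4252) = −734 + D
Setting this equal to −584 kJ gives D = 150 kJ/mol.

D(F–F) ≈ 150 kJ/mol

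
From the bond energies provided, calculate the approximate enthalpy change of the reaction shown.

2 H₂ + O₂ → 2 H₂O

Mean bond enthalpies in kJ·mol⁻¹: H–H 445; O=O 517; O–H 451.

ΔH ≈ −397 kJ

Bonds broken (reactants):
  H–H: 2 × 445 = 890
  O=O: 1 × 517 = 517
  Σ(broken) = 1407 kJ
Bonds formed (products):
  O–H: 4 × 451 = 1804
  Σ(formed) = 1804 kJ
ΔH = Σ(broken) − Σ(formed) = 1407 − 1804 = −397 kJ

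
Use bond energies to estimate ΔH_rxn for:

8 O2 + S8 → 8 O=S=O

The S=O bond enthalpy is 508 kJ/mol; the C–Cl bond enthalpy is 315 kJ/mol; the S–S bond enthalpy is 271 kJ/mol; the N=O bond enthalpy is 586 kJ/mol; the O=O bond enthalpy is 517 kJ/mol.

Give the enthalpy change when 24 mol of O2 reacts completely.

Bonds broken (reactants):
  O=O: 8 × 517 = 4136
  S–S: 8 × 271 = 2168
  Σ(broken) = 6304 kJ
Bonds formed (products):
  S=O: 16 × 508 = 8128
  Σ(formed) = 8128 kJ
ΔH = Σ(broken) − Σ(formed) = 6304 − 8128 = −1824 kJ
For 3× the reaction as written: 3 × (−1824) = −5472 kJ

ΔH = −5472 kJ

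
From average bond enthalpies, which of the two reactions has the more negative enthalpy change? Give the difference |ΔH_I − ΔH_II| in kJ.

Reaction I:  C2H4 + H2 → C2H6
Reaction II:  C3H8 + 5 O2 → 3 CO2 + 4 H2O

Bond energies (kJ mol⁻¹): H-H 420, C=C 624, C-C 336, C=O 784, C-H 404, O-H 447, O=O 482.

Reaction I:
  Bonds broken (reactants):
    C-H: 4 × 404 = 1616
    C=C: 1 × 624 = 624
    H-H: 1 × 420 = 420
    Σ(broken) = 2660 kJ
  Bonds formed (products):
    C-C: 1 × 336 = 336
    C-H: 6 × 404 = 2424
    Σ(formed) = 2760 kJ
  ΔH_I = 2660 − 2760 = −100 kJ
Reaction II:
  Bonds broken (reactants):
    C-C: 2 × 336 = 672
    C-H: 8 × 404 = 3232
    O=O: 5 × 482 = 2410
    Σ(broken) = 6314 kJ
  Bonds formed (products):
    C=O: 6 × 784 = 4704
    O-H: 8 × 447 = 3576
    Σ(formed) = 8280 kJ
  ΔH_II = 6314 − 8280 = −1966 kJ
ΔH_I − ΔH_II = +1866 kJ, so reaction II has the more negative ΔH; |ΔH_I − ΔH_II| = 1866 kJ.

Reaction II, by 1866 kJ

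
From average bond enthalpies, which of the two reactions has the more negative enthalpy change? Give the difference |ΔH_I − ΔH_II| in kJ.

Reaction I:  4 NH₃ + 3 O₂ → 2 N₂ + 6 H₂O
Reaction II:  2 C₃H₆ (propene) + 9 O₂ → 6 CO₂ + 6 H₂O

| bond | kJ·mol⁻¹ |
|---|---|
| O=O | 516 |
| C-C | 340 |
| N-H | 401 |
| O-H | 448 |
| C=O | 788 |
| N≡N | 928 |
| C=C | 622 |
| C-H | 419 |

Reaction I:
  Bonds broken (reactants):
    N-H: 12 × 401 = 4812
    O=O: 3 × 516 = 1548
    Σ(broken) = 6360 kJ
  Bonds formed (products):
    N≡N: 2 × 928 = 1856
    O-H: 12 × 448 = 5376
    Σ(formed) = 7232 kJ
  ΔH_I = 6360 − 7232 = −872 kJ
Reaction II:
  Bonds broken (reactants):
    C-C: 2 × 340 = 680
    C-H: 12 × 419 = 5028
    C=C: 2 × 622 = 1244
    O=O: 9 × 516 = 4644
    Σ(broken) = 11596 kJ
  Bonds formed (products):
    C=O: 12 × 788 = 9456
    O-H: 12 × 448 = 5376
    Σ(formed) = 14832 kJ
  ΔH_II = 11596 − 14832 = −3236 kJ
ΔH_I − ΔH_II = +2364 kJ, so reaction II has the more negative ΔH; |ΔH_I − ΔH_II| = 2364 kJ.

Reaction II, by 2364 kJ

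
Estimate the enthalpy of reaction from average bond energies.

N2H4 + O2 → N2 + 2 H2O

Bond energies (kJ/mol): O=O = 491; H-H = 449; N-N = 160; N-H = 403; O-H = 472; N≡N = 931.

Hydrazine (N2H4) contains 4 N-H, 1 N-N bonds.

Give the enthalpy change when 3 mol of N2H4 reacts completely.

Bonds broken (reactants):
  N-H: 4 × 403 = 1612
  N-N: 1 × 160 = 160
  O=O: 1 × 491 = 491
  Σ(broken) = 2263 kJ
Bonds formed (products):
  N≡N: 1 × 931 = 931
  O-H: 4 × 472 = 1888
  Σ(formed) = 2819 kJ
ΔH = Σ(broken) − Σ(formed) = 2263 − 2819 = −556 kJ
For 3× the reaction as written: 3 × (−556) = −1668 kJ

ΔH = −1668 kJ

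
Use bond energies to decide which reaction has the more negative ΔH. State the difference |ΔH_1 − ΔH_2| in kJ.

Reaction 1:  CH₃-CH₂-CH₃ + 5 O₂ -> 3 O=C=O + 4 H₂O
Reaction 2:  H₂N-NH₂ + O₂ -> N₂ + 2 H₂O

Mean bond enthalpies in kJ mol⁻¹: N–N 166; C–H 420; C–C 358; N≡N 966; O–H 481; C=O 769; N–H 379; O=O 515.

Reaction 1:
  Bonds broken (reactants):
    C–C: 2 × 358 = 716
    C–H: 8 × 420 = 3360
    O=O: 5 × 515 = 2575
    Σ(broken) = 6651 kJ
  Bonds formed (products):
    C=O: 6 × 769 = 4614
    O–H: 8 × 481 = 3848
    Σ(formed) = 8462 kJ
  ΔH_1 = 6651 − 8462 = −1811 kJ
Reaction 2:
  Bonds broken (reactants):
    N–H: 4 × 379 = 1516
    N–N: 1 × 166 = 166
    O=O: 1 × 515 = 515
    Σ(broken) = 2197 kJ
  Bonds formed (products):
    N≡N: 1 × 966 = 966
    O–H: 4 × 481 = 1924
    Σ(formed) = 2890 kJ
  ΔH_2 = 2197 − 2890 = −693 kJ
ΔH_1 − ΔH_2 = −1118 kJ, so reaction 1 has the more negative ΔH; |ΔH_1 − ΔH_2| = 1118 kJ.

Reaction 1, by 1118 kJ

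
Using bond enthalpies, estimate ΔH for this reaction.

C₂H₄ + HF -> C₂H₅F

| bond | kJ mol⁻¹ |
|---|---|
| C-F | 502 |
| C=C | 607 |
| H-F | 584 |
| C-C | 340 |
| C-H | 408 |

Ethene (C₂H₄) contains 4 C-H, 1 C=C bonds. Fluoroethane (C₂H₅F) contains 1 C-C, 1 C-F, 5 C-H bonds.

Bonds broken (reactants):
  C-H: 4 × 408 = 1632
  C=C: 1 × 607 = 607
  H-F: 1 × 584 = 584
  Σ(broken) = 2823 kJ
Bonds formed (products):
  C-C: 1 × 340 = 340
  C-F: 1 × 502 = 502
  C-H: 5 × 408 = 2040
  Σ(formed) = 2882 kJ
ΔH = Σ(broken) − Σ(formed) = 2823 − 2882 = −59 kJ

ΔH ≈ −59 kJ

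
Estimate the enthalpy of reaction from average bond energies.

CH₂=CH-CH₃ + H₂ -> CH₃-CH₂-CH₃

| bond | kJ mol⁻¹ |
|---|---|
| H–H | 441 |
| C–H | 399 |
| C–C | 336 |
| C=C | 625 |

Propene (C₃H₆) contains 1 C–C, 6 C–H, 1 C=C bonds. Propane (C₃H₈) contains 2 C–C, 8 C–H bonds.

ΔH ≈ −68 kJ

Bonds broken (reactants):
  C–C: 1 × 336 = 336
  C–H: 6 × 399 = 2394
  C=C: 1 × 625 = 625
  H–H: 1 × 441 = 441
  Σ(broken) = 3796 kJ
Bonds formed (products):
  C–C: 2 × 336 = 672
  C–H: 8 × 399 = 3192
  Σ(formed) = 3864 kJ
ΔH = Σ(broken) − Σ(formed) = 3796 − 3864 = −68 kJ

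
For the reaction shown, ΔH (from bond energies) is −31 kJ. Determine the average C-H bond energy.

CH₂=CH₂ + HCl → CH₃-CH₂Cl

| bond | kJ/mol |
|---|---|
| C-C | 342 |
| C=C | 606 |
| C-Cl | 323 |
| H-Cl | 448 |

D(C-H) ≈ 420 kJ/mol

Let D be the C-H bond energy.
Σ(broken) = 4×D + 1×606 + 1×448 = 1054 + 4D
Σ(formed) = 1×342 + 1×323 + 5×D = 665 + 5D
ΔH = Σ(broken) − Σ(formed) = (1054 + 4D) − (665 + 5D) = +389 − D
Setting this equal to −31 kJ gives D = 420 kJ/mol.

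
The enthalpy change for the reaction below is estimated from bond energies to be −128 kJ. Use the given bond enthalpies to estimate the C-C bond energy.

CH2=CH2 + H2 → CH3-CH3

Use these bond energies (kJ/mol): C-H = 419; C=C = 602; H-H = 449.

Let D be the C-C bond energy.
Σ(broken) = 4×419 + 1×602 + 1×449 = 2727
Σ(formed) = 1×D + 6×419 = 2514 + D
ΔH = Σ(broken) − Σ(formed) = (2727) − (2514 + D) = +213 − D
Setting this equal to −128 kJ gives D = 341 kJ/mol.

D(C-C) ≈ 341 kJ/mol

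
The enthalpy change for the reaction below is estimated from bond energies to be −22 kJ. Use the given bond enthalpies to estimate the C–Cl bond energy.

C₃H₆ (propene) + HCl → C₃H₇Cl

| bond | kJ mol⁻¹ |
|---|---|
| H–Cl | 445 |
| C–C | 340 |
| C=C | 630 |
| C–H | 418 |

Let D be the C–Cl bond energy.
Σ(broken) = 1×340 + 6×418 + 1×630 + 1×445 = 3923
Σ(formed) = 2×340 + 1×D + 7×418 = 3606 + D
ΔH = Σ(broken) − Σ(formed) = (3923) − (3606 + D) = +317 − D
Setting this equal to −22 kJ gives D = 339 kJ/mol.

D(C–Cl) ≈ 339 kJ/mol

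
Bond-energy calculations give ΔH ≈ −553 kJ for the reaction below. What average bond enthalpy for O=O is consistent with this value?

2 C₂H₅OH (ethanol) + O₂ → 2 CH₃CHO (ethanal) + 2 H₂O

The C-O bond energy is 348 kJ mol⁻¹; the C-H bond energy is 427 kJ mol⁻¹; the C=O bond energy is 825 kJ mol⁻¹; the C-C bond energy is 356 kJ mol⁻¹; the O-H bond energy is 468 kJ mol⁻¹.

D(O=O) ≈ 483 kJ/mol

Let D be the O=O bond energy.
Σ(broken) = 2×356 + 10×427 + 2×348 + 2×468 + 1×D = 6614 + D
Σ(formed) = 2×356 + 8×427 + 2×825 + 4×468 = 7650
ΔH = Σ(broken) − Σ(formed) = (6614 + D) − (7650) = −1036 + D
Setting this equal to −553 kJ gives D = 483 kJ/mol.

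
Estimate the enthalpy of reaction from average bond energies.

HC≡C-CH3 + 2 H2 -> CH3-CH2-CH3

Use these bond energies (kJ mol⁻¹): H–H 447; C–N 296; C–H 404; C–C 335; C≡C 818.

ΔH ≈ −239 kJ

Bonds broken (reactants):
  C≡C: 1 × 818 = 818
  C–C: 1 × 335 = 335
  C–H: 4 × 404 = 1616
  H–H: 2 × 447 = 894
  Σ(broken) = 3663 kJ
Bonds formed (products):
  C–C: 2 × 335 = 670
  C–H: 8 × 404 = 3232
  Σ(formed) = 3902 kJ
ΔH = Σ(broken) − Σ(formed) = 3663 − 3902 = −239 kJ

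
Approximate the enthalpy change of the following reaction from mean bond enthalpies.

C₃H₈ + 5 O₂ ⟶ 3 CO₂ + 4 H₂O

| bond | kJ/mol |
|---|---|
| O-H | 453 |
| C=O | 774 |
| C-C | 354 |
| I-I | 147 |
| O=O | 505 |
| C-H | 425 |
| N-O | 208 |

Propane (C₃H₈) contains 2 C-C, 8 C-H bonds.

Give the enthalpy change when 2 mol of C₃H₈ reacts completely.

Bonds broken (reactants):
  C-C: 2 × 354 = 708
  C-H: 8 × 425 = 3400
  O=O: 5 × 505 = 2525
  Σ(broken) = 6633 kJ
Bonds formed (products):
  C=O: 6 × 774 = 4644
  O-H: 8 × 453 = 3624
  Σ(formed) = 8268 kJ
ΔH = Σ(broken) − Σ(formed) = 6633 − 8268 = −1635 kJ
For 2× the reaction as written: 2 × (−1635) = −3270 kJ

ΔH = −3270 kJ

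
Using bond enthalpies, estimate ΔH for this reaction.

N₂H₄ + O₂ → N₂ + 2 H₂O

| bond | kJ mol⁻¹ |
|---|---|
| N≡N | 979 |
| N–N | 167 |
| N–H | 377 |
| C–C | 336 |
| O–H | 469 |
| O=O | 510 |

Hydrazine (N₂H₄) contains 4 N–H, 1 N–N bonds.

Bonds broken (reactants):
  N–H: 4 × 377 = 1508
  N–N: 1 × 167 = 167
  O=O: 1 × 510 = 510
  Σ(broken) = 2185 kJ
Bonds formed (products):
  N≡N: 1 × 979 = 979
  O–H: 4 × 469 = 1876
  Σ(formed) = 2855 kJ
ΔH = Σ(broken) − Σ(formed) = 2185 − 2855 = −670 kJ

ΔH ≈ −670 kJ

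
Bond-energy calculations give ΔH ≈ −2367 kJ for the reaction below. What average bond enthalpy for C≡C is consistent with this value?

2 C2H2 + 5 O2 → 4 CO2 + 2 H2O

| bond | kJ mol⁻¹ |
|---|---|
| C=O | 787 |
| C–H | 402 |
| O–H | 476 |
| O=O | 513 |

Let D be the C≡C bond energy.
Σ(broken) = 2×D + 4×402 + 5×513 = 4173 + 2D
Σ(formed) = 8×787 + 4×476 = 8200
ΔH = Σ(broken) − Σ(formed) = (4173 + 2D) − (8200) = −4027 + 2D
Setting this equal to −2367 kJ gives 2D = 1660, so D = 830 kJ/mol.

D(C≡C) ≈ 830 kJ/mol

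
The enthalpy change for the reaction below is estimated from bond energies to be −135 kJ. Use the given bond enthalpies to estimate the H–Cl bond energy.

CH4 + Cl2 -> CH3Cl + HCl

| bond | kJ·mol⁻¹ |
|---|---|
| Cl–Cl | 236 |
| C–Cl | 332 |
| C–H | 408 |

Let D be the H–Cl bond energy.
Σ(broken) = 4×408 + 1×236 = 1868
Σ(formed) = 1×332 + 3×408 + 1×D = 1556 + D
ΔH = Σ(broken) − Σ(formed) = (1868) − (1556 + D) = +312 − D
Setting this equal to −135 kJ gives D = 447 kJ/mol.

D(H–Cl) ≈ 447 kJ/mol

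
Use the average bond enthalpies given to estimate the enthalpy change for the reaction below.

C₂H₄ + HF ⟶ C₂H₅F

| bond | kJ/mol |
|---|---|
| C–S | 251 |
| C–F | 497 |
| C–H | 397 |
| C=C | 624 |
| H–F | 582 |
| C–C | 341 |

Bonds broken (reactants):
  C–H: 4 × 397 = 1588
  C=C: 1 × 624 = 624
  H–F: 1 × 582 = 582
  Σ(broken) = 2794 kJ
Bonds formed (products):
  C–C: 1 × 341 = 341
  C–F: 1 × 497 = 497
  C–H: 5 × 397 = 1985
  Σ(formed) = 2823 kJ
ΔH = Σ(broken) − Σ(formed) = 2794 − 2823 = −29 kJ

ΔH ≈ −29 kJ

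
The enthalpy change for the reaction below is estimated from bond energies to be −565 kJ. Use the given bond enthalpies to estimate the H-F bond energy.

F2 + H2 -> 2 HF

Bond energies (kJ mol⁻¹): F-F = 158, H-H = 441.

Let D be the H-F bond energy.
Σ(broken) = 1×158 + 1×441 = 599
Σ(formed) = 2×D = 2D
ΔH = Σ(broken) − Σ(formed) = (599) − (2D) = +599 − 2D
Setting this equal to −565 kJ gives 2D = 1164, so D = 582 kJ/mol.

D(H-F) ≈ 582 kJ/mol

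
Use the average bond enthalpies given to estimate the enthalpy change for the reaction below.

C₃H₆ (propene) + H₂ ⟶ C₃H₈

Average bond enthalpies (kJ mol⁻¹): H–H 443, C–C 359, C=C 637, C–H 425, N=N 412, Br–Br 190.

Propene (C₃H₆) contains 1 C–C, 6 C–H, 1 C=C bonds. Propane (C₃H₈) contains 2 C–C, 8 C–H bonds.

Bonds broken (reactants):
  C–C: 1 × 359 = 359
  C–H: 6 × 425 = 2550
  C=C: 1 × 637 = 637
  H–H: 1 × 443 = 443
  Σ(broken) = 3989 kJ
Bonds formed (products):
  C–C: 2 × 359 = 718
  C–H: 8 × 425 = 3400
  Σ(formed) = 4118 kJ
ΔH = Σ(broken) − Σ(formed) = 3989 − 4118 = −129 kJ

ΔH ≈ −129 kJ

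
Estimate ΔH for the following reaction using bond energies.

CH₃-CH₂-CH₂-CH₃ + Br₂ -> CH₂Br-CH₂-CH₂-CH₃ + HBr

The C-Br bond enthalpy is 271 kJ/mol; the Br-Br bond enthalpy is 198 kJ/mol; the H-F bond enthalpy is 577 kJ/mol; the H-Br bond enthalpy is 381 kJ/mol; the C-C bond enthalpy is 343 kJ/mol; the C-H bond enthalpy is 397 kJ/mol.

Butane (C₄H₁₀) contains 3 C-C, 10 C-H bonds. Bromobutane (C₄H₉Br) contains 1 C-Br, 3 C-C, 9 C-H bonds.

ΔH ≈ −57 kJ

Bonds broken (reactants):
  Br-Br: 1 × 198 = 198
  C-C: 3 × 343 = 1029
  C-H: 10 × 397 = 3970
  Σ(broken) = 5197 kJ
Bonds formed (products):
  C-Br: 1 × 271 = 271
  C-C: 3 × 343 = 1029
  C-H: 9 × 397 = 3573
  H-Br: 1 × 381 = 381
  Σ(formed) = 5254 kJ
ΔH = Σ(broken) − Σ(formed) = 5197 − 5254 = −57 kJ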